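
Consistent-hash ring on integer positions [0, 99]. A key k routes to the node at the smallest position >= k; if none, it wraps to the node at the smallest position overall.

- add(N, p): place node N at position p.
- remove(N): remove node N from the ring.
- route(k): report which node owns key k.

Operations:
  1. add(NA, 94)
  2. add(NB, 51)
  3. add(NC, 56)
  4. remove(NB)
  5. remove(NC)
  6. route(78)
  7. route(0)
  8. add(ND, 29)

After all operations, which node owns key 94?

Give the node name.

Answer: NA

Derivation:
Op 1: add NA@94 -> ring=[94:NA]
Op 2: add NB@51 -> ring=[51:NB,94:NA]
Op 3: add NC@56 -> ring=[51:NB,56:NC,94:NA]
Op 4: remove NB -> ring=[56:NC,94:NA]
Op 5: remove NC -> ring=[94:NA]
Op 6: route key 78: smallest pos >= 78 is 94 -> NA
Op 7: route key 0: smallest pos >= 0 is 94 -> NA
Op 8: add ND@29 -> ring=[29:ND,94:NA]
Final route key 94: smallest pos >= 94 is 94 -> NA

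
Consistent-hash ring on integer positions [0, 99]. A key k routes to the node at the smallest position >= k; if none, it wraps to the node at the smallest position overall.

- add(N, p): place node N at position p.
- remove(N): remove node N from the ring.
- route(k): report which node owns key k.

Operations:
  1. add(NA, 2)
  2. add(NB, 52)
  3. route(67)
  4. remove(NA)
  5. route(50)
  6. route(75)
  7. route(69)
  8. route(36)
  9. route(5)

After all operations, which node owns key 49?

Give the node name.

Op 1: add NA@2 -> ring=[2:NA]
Op 2: add NB@52 -> ring=[2:NA,52:NB]
Op 3: route key 67: none >= 67, wrap to smallest pos 2 -> NA
Op 4: remove NA -> ring=[52:NB]
Op 5: route key 50: smallest pos >= 50 is 52 -> NB
Op 6: route key 75: none >= 75, wrap to smallest pos 52 -> NB
Op 7: route key 69: none >= 69, wrap to smallest pos 52 -> NB
Op 8: route key 36: smallest pos >= 36 is 52 -> NB
Op 9: route key 5: smallest pos >= 5 is 52 -> NB
Final route key 49: smallest pos >= 49 is 52 -> NB

Answer: NB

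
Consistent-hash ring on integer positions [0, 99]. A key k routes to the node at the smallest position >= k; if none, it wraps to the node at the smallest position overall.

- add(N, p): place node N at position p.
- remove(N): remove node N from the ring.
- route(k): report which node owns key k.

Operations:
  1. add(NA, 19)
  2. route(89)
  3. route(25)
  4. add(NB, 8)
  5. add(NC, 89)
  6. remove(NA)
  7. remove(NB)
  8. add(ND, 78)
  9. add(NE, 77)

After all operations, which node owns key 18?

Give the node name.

Answer: NE

Derivation:
Op 1: add NA@19 -> ring=[19:NA]
Op 2: route key 89: none >= 89, wrap to smallest pos 19 -> NA
Op 3: route key 25: none >= 25, wrap to smallest pos 19 -> NA
Op 4: add NB@8 -> ring=[8:NB,19:NA]
Op 5: add NC@89 -> ring=[8:NB,19:NA,89:NC]
Op 6: remove NA -> ring=[8:NB,89:NC]
Op 7: remove NB -> ring=[89:NC]
Op 8: add ND@78 -> ring=[78:ND,89:NC]
Op 9: add NE@77 -> ring=[77:NE,78:ND,89:NC]
Final route key 18: smallest pos >= 18 is 77 -> NE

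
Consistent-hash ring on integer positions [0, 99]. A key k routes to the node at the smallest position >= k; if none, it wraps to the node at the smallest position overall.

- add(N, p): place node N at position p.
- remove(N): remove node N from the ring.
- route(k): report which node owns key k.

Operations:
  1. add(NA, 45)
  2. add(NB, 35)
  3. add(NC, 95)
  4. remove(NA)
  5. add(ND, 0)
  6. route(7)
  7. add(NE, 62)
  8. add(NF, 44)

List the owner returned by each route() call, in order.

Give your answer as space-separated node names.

Answer: NB

Derivation:
Op 1: add NA@45 -> ring=[45:NA]
Op 2: add NB@35 -> ring=[35:NB,45:NA]
Op 3: add NC@95 -> ring=[35:NB,45:NA,95:NC]
Op 4: remove NA -> ring=[35:NB,95:NC]
Op 5: add ND@0 -> ring=[0:ND,35:NB,95:NC]
Op 6: route key 7: smallest pos >= 7 is 35 -> NB
Op 7: add NE@62 -> ring=[0:ND,35:NB,62:NE,95:NC]
Op 8: add NF@44 -> ring=[0:ND,35:NB,44:NF,62:NE,95:NC]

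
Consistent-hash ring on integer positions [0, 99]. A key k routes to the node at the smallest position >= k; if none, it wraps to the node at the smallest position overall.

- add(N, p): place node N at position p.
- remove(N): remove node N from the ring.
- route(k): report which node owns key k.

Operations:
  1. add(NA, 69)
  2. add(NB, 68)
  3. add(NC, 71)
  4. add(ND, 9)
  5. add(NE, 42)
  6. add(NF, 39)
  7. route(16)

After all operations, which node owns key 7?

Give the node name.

Answer: ND

Derivation:
Op 1: add NA@69 -> ring=[69:NA]
Op 2: add NB@68 -> ring=[68:NB,69:NA]
Op 3: add NC@71 -> ring=[68:NB,69:NA,71:NC]
Op 4: add ND@9 -> ring=[9:ND,68:NB,69:NA,71:NC]
Op 5: add NE@42 -> ring=[9:ND,42:NE,68:NB,69:NA,71:NC]
Op 6: add NF@39 -> ring=[9:ND,39:NF,42:NE,68:NB,69:NA,71:NC]
Op 7: route key 16: smallest pos >= 16 is 39 -> NF
Final route key 7: smallest pos >= 7 is 9 -> ND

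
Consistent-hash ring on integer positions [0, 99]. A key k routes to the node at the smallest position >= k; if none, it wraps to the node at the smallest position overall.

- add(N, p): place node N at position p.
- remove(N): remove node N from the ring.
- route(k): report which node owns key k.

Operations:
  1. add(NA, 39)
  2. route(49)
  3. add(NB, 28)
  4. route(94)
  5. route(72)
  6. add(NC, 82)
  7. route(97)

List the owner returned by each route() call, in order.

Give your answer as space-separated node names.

Answer: NA NB NB NB

Derivation:
Op 1: add NA@39 -> ring=[39:NA]
Op 2: route key 49: none >= 49, wrap to smallest pos 39 -> NA
Op 3: add NB@28 -> ring=[28:NB,39:NA]
Op 4: route key 94: none >= 94, wrap to smallest pos 28 -> NB
Op 5: route key 72: none >= 72, wrap to smallest pos 28 -> NB
Op 6: add NC@82 -> ring=[28:NB,39:NA,82:NC]
Op 7: route key 97: none >= 97, wrap to smallest pos 28 -> NB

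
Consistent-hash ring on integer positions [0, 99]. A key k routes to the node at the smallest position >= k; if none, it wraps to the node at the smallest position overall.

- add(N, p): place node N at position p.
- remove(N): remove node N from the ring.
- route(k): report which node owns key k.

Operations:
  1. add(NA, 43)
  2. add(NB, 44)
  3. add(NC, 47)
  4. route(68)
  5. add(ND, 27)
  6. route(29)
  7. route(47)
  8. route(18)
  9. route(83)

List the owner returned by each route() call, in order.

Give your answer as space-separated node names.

Answer: NA NA NC ND ND

Derivation:
Op 1: add NA@43 -> ring=[43:NA]
Op 2: add NB@44 -> ring=[43:NA,44:NB]
Op 3: add NC@47 -> ring=[43:NA,44:NB,47:NC]
Op 4: route key 68: none >= 68, wrap to smallest pos 43 -> NA
Op 5: add ND@27 -> ring=[27:ND,43:NA,44:NB,47:NC]
Op 6: route key 29: smallest pos >= 29 is 43 -> NA
Op 7: route key 47: smallest pos >= 47 is 47 -> NC
Op 8: route key 18: smallest pos >= 18 is 27 -> ND
Op 9: route key 83: none >= 83, wrap to smallest pos 27 -> ND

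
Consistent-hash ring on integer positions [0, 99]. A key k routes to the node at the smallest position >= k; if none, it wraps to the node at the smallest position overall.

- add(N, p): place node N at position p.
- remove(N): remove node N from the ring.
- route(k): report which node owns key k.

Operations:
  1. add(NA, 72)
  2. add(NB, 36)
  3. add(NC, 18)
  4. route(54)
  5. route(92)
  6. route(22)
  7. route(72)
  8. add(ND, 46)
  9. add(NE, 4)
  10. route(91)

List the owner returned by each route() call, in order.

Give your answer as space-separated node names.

Op 1: add NA@72 -> ring=[72:NA]
Op 2: add NB@36 -> ring=[36:NB,72:NA]
Op 3: add NC@18 -> ring=[18:NC,36:NB,72:NA]
Op 4: route key 54: smallest pos >= 54 is 72 -> NA
Op 5: route key 92: none >= 92, wrap to smallest pos 18 -> NC
Op 6: route key 22: smallest pos >= 22 is 36 -> NB
Op 7: route key 72: smallest pos >= 72 is 72 -> NA
Op 8: add ND@46 -> ring=[18:NC,36:NB,46:ND,72:NA]
Op 9: add NE@4 -> ring=[4:NE,18:NC,36:NB,46:ND,72:NA]
Op 10: route key 91: none >= 91, wrap to smallest pos 4 -> NE

Answer: NA NC NB NA NE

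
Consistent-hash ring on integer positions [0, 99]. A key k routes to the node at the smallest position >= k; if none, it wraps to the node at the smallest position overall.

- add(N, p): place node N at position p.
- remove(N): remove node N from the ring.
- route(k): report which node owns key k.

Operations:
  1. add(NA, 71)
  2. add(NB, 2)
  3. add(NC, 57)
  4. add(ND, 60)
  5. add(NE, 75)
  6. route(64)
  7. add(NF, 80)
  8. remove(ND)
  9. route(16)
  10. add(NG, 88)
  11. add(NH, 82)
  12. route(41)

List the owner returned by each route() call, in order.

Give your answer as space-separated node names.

Answer: NA NC NC

Derivation:
Op 1: add NA@71 -> ring=[71:NA]
Op 2: add NB@2 -> ring=[2:NB,71:NA]
Op 3: add NC@57 -> ring=[2:NB,57:NC,71:NA]
Op 4: add ND@60 -> ring=[2:NB,57:NC,60:ND,71:NA]
Op 5: add NE@75 -> ring=[2:NB,57:NC,60:ND,71:NA,75:NE]
Op 6: route key 64: smallest pos >= 64 is 71 -> NA
Op 7: add NF@80 -> ring=[2:NB,57:NC,60:ND,71:NA,75:NE,80:NF]
Op 8: remove ND -> ring=[2:NB,57:NC,71:NA,75:NE,80:NF]
Op 9: route key 16: smallest pos >= 16 is 57 -> NC
Op 10: add NG@88 -> ring=[2:NB,57:NC,71:NA,75:NE,80:NF,88:NG]
Op 11: add NH@82 -> ring=[2:NB,57:NC,71:NA,75:NE,80:NF,82:NH,88:NG]
Op 12: route key 41: smallest pos >= 41 is 57 -> NC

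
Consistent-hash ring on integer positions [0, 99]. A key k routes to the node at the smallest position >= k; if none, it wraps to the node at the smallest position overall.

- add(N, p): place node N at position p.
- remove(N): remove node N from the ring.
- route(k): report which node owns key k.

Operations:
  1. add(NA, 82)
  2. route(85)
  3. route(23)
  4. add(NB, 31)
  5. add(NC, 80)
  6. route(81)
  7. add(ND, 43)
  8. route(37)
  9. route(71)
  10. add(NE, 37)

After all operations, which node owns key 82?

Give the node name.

Answer: NA

Derivation:
Op 1: add NA@82 -> ring=[82:NA]
Op 2: route key 85: none >= 85, wrap to smallest pos 82 -> NA
Op 3: route key 23: smallest pos >= 23 is 82 -> NA
Op 4: add NB@31 -> ring=[31:NB,82:NA]
Op 5: add NC@80 -> ring=[31:NB,80:NC,82:NA]
Op 6: route key 81: smallest pos >= 81 is 82 -> NA
Op 7: add ND@43 -> ring=[31:NB,43:ND,80:NC,82:NA]
Op 8: route key 37: smallest pos >= 37 is 43 -> ND
Op 9: route key 71: smallest pos >= 71 is 80 -> NC
Op 10: add NE@37 -> ring=[31:NB,37:NE,43:ND,80:NC,82:NA]
Final route key 82: smallest pos >= 82 is 82 -> NA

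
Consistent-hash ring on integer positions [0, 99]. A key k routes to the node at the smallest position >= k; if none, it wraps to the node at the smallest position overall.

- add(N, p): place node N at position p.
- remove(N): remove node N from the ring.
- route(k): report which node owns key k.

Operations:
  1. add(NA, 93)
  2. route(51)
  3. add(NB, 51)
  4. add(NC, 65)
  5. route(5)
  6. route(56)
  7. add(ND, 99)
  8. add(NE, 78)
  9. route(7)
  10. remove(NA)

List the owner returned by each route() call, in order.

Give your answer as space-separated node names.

Answer: NA NB NC NB

Derivation:
Op 1: add NA@93 -> ring=[93:NA]
Op 2: route key 51: smallest pos >= 51 is 93 -> NA
Op 3: add NB@51 -> ring=[51:NB,93:NA]
Op 4: add NC@65 -> ring=[51:NB,65:NC,93:NA]
Op 5: route key 5: smallest pos >= 5 is 51 -> NB
Op 6: route key 56: smallest pos >= 56 is 65 -> NC
Op 7: add ND@99 -> ring=[51:NB,65:NC,93:NA,99:ND]
Op 8: add NE@78 -> ring=[51:NB,65:NC,78:NE,93:NA,99:ND]
Op 9: route key 7: smallest pos >= 7 is 51 -> NB
Op 10: remove NA -> ring=[51:NB,65:NC,78:NE,99:ND]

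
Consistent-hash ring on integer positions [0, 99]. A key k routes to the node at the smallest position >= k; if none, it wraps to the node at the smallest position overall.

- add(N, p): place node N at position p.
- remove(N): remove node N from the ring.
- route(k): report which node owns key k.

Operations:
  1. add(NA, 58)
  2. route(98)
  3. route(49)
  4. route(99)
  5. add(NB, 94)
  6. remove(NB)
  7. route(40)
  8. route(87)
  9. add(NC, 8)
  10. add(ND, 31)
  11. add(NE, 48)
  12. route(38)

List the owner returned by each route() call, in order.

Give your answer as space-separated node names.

Answer: NA NA NA NA NA NE

Derivation:
Op 1: add NA@58 -> ring=[58:NA]
Op 2: route key 98: none >= 98, wrap to smallest pos 58 -> NA
Op 3: route key 49: smallest pos >= 49 is 58 -> NA
Op 4: route key 99: none >= 99, wrap to smallest pos 58 -> NA
Op 5: add NB@94 -> ring=[58:NA,94:NB]
Op 6: remove NB -> ring=[58:NA]
Op 7: route key 40: smallest pos >= 40 is 58 -> NA
Op 8: route key 87: none >= 87, wrap to smallest pos 58 -> NA
Op 9: add NC@8 -> ring=[8:NC,58:NA]
Op 10: add ND@31 -> ring=[8:NC,31:ND,58:NA]
Op 11: add NE@48 -> ring=[8:NC,31:ND,48:NE,58:NA]
Op 12: route key 38: smallest pos >= 38 is 48 -> NE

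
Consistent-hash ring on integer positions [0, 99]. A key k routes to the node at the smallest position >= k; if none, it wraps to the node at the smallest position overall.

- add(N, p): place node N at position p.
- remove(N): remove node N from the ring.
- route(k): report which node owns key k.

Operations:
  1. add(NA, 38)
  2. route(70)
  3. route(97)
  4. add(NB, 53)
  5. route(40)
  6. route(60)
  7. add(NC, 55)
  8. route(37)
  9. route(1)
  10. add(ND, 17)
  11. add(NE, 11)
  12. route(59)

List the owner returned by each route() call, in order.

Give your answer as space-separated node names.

Answer: NA NA NB NA NA NA NE

Derivation:
Op 1: add NA@38 -> ring=[38:NA]
Op 2: route key 70: none >= 70, wrap to smallest pos 38 -> NA
Op 3: route key 97: none >= 97, wrap to smallest pos 38 -> NA
Op 4: add NB@53 -> ring=[38:NA,53:NB]
Op 5: route key 40: smallest pos >= 40 is 53 -> NB
Op 6: route key 60: none >= 60, wrap to smallest pos 38 -> NA
Op 7: add NC@55 -> ring=[38:NA,53:NB,55:NC]
Op 8: route key 37: smallest pos >= 37 is 38 -> NA
Op 9: route key 1: smallest pos >= 1 is 38 -> NA
Op 10: add ND@17 -> ring=[17:ND,38:NA,53:NB,55:NC]
Op 11: add NE@11 -> ring=[11:NE,17:ND,38:NA,53:NB,55:NC]
Op 12: route key 59: none >= 59, wrap to smallest pos 11 -> NE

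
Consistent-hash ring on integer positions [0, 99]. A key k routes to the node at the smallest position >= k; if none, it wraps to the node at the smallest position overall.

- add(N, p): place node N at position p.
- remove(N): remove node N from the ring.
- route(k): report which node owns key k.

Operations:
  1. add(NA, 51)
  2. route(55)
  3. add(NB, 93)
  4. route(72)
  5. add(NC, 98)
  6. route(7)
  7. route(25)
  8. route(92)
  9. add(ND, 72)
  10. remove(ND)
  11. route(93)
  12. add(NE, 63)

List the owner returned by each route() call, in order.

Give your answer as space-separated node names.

Op 1: add NA@51 -> ring=[51:NA]
Op 2: route key 55: none >= 55, wrap to smallest pos 51 -> NA
Op 3: add NB@93 -> ring=[51:NA,93:NB]
Op 4: route key 72: smallest pos >= 72 is 93 -> NB
Op 5: add NC@98 -> ring=[51:NA,93:NB,98:NC]
Op 6: route key 7: smallest pos >= 7 is 51 -> NA
Op 7: route key 25: smallest pos >= 25 is 51 -> NA
Op 8: route key 92: smallest pos >= 92 is 93 -> NB
Op 9: add ND@72 -> ring=[51:NA,72:ND,93:NB,98:NC]
Op 10: remove ND -> ring=[51:NA,93:NB,98:NC]
Op 11: route key 93: smallest pos >= 93 is 93 -> NB
Op 12: add NE@63 -> ring=[51:NA,63:NE,93:NB,98:NC]

Answer: NA NB NA NA NB NB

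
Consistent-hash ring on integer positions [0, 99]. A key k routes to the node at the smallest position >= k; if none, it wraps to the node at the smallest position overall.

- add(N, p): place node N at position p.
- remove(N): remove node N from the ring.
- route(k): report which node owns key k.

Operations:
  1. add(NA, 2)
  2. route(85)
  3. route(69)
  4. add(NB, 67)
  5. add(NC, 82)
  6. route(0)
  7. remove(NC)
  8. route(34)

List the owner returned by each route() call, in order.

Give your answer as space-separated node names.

Op 1: add NA@2 -> ring=[2:NA]
Op 2: route key 85: none >= 85, wrap to smallest pos 2 -> NA
Op 3: route key 69: none >= 69, wrap to smallest pos 2 -> NA
Op 4: add NB@67 -> ring=[2:NA,67:NB]
Op 5: add NC@82 -> ring=[2:NA,67:NB,82:NC]
Op 6: route key 0: smallest pos >= 0 is 2 -> NA
Op 7: remove NC -> ring=[2:NA,67:NB]
Op 8: route key 34: smallest pos >= 34 is 67 -> NB

Answer: NA NA NA NB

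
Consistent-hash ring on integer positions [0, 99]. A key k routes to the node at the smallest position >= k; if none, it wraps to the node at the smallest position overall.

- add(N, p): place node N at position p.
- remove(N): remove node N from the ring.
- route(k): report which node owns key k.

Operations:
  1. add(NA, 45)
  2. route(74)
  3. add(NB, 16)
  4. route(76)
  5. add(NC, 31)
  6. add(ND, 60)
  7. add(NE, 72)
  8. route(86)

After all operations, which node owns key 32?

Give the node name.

Op 1: add NA@45 -> ring=[45:NA]
Op 2: route key 74: none >= 74, wrap to smallest pos 45 -> NA
Op 3: add NB@16 -> ring=[16:NB,45:NA]
Op 4: route key 76: none >= 76, wrap to smallest pos 16 -> NB
Op 5: add NC@31 -> ring=[16:NB,31:NC,45:NA]
Op 6: add ND@60 -> ring=[16:NB,31:NC,45:NA,60:ND]
Op 7: add NE@72 -> ring=[16:NB,31:NC,45:NA,60:ND,72:NE]
Op 8: route key 86: none >= 86, wrap to smallest pos 16 -> NB
Final route key 32: smallest pos >= 32 is 45 -> NA

Answer: NA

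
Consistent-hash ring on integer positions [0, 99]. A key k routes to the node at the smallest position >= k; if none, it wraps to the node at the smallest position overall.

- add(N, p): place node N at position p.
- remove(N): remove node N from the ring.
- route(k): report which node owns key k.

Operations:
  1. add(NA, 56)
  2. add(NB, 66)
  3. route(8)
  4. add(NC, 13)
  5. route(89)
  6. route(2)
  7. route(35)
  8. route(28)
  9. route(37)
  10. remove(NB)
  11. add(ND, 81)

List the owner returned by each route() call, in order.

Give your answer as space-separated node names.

Op 1: add NA@56 -> ring=[56:NA]
Op 2: add NB@66 -> ring=[56:NA,66:NB]
Op 3: route key 8: smallest pos >= 8 is 56 -> NA
Op 4: add NC@13 -> ring=[13:NC,56:NA,66:NB]
Op 5: route key 89: none >= 89, wrap to smallest pos 13 -> NC
Op 6: route key 2: smallest pos >= 2 is 13 -> NC
Op 7: route key 35: smallest pos >= 35 is 56 -> NA
Op 8: route key 28: smallest pos >= 28 is 56 -> NA
Op 9: route key 37: smallest pos >= 37 is 56 -> NA
Op 10: remove NB -> ring=[13:NC,56:NA]
Op 11: add ND@81 -> ring=[13:NC,56:NA,81:ND]

Answer: NA NC NC NA NA NA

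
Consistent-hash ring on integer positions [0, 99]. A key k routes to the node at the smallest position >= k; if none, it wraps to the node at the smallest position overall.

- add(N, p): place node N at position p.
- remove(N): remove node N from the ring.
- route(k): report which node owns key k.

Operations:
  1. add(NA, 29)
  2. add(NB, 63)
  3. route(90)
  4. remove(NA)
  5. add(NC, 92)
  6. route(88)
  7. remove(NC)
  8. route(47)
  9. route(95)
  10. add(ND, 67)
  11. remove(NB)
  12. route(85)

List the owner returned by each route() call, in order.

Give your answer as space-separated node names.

Answer: NA NC NB NB ND

Derivation:
Op 1: add NA@29 -> ring=[29:NA]
Op 2: add NB@63 -> ring=[29:NA,63:NB]
Op 3: route key 90: none >= 90, wrap to smallest pos 29 -> NA
Op 4: remove NA -> ring=[63:NB]
Op 5: add NC@92 -> ring=[63:NB,92:NC]
Op 6: route key 88: smallest pos >= 88 is 92 -> NC
Op 7: remove NC -> ring=[63:NB]
Op 8: route key 47: smallest pos >= 47 is 63 -> NB
Op 9: route key 95: none >= 95, wrap to smallest pos 63 -> NB
Op 10: add ND@67 -> ring=[63:NB,67:ND]
Op 11: remove NB -> ring=[67:ND]
Op 12: route key 85: none >= 85, wrap to smallest pos 67 -> ND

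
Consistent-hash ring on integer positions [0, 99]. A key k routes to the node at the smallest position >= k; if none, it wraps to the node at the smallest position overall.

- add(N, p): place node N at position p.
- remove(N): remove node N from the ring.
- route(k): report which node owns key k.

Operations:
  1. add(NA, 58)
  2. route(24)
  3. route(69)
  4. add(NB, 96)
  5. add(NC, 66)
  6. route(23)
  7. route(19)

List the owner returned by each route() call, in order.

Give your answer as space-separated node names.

Answer: NA NA NA NA

Derivation:
Op 1: add NA@58 -> ring=[58:NA]
Op 2: route key 24: smallest pos >= 24 is 58 -> NA
Op 3: route key 69: none >= 69, wrap to smallest pos 58 -> NA
Op 4: add NB@96 -> ring=[58:NA,96:NB]
Op 5: add NC@66 -> ring=[58:NA,66:NC,96:NB]
Op 6: route key 23: smallest pos >= 23 is 58 -> NA
Op 7: route key 19: smallest pos >= 19 is 58 -> NA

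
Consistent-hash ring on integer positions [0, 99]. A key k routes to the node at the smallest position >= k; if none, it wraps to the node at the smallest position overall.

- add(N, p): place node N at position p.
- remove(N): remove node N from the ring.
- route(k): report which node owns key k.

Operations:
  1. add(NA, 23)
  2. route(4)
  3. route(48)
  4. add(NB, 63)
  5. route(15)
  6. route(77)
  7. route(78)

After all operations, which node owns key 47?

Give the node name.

Answer: NB

Derivation:
Op 1: add NA@23 -> ring=[23:NA]
Op 2: route key 4: smallest pos >= 4 is 23 -> NA
Op 3: route key 48: none >= 48, wrap to smallest pos 23 -> NA
Op 4: add NB@63 -> ring=[23:NA,63:NB]
Op 5: route key 15: smallest pos >= 15 is 23 -> NA
Op 6: route key 77: none >= 77, wrap to smallest pos 23 -> NA
Op 7: route key 78: none >= 78, wrap to smallest pos 23 -> NA
Final route key 47: smallest pos >= 47 is 63 -> NB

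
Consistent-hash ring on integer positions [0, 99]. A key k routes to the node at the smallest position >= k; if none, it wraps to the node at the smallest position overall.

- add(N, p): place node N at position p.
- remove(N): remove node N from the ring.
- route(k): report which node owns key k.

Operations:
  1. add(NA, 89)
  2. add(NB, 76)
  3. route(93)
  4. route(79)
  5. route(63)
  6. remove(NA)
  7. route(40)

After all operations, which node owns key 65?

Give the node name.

Answer: NB

Derivation:
Op 1: add NA@89 -> ring=[89:NA]
Op 2: add NB@76 -> ring=[76:NB,89:NA]
Op 3: route key 93: none >= 93, wrap to smallest pos 76 -> NB
Op 4: route key 79: smallest pos >= 79 is 89 -> NA
Op 5: route key 63: smallest pos >= 63 is 76 -> NB
Op 6: remove NA -> ring=[76:NB]
Op 7: route key 40: smallest pos >= 40 is 76 -> NB
Final route key 65: smallest pos >= 65 is 76 -> NB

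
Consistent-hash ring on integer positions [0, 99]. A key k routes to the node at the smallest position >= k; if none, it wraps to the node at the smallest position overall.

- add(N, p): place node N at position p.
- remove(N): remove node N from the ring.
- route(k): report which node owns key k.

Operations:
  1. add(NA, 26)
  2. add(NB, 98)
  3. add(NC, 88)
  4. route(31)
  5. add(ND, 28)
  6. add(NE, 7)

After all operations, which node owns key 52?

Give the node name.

Answer: NC

Derivation:
Op 1: add NA@26 -> ring=[26:NA]
Op 2: add NB@98 -> ring=[26:NA,98:NB]
Op 3: add NC@88 -> ring=[26:NA,88:NC,98:NB]
Op 4: route key 31: smallest pos >= 31 is 88 -> NC
Op 5: add ND@28 -> ring=[26:NA,28:ND,88:NC,98:NB]
Op 6: add NE@7 -> ring=[7:NE,26:NA,28:ND,88:NC,98:NB]
Final route key 52: smallest pos >= 52 is 88 -> NC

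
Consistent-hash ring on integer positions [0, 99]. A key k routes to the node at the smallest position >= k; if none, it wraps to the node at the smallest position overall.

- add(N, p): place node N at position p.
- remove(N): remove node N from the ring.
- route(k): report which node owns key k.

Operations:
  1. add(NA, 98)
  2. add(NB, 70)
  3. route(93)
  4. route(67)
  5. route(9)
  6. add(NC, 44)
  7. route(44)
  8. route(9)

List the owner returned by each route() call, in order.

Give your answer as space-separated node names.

Op 1: add NA@98 -> ring=[98:NA]
Op 2: add NB@70 -> ring=[70:NB,98:NA]
Op 3: route key 93: smallest pos >= 93 is 98 -> NA
Op 4: route key 67: smallest pos >= 67 is 70 -> NB
Op 5: route key 9: smallest pos >= 9 is 70 -> NB
Op 6: add NC@44 -> ring=[44:NC,70:NB,98:NA]
Op 7: route key 44: smallest pos >= 44 is 44 -> NC
Op 8: route key 9: smallest pos >= 9 is 44 -> NC

Answer: NA NB NB NC NC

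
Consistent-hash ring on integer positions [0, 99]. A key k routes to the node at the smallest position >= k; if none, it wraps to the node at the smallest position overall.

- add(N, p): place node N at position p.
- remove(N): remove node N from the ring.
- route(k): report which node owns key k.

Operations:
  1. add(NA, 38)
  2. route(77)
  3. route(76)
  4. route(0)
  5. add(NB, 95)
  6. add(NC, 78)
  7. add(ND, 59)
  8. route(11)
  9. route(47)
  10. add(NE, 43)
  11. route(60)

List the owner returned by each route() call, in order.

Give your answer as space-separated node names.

Answer: NA NA NA NA ND NC

Derivation:
Op 1: add NA@38 -> ring=[38:NA]
Op 2: route key 77: none >= 77, wrap to smallest pos 38 -> NA
Op 3: route key 76: none >= 76, wrap to smallest pos 38 -> NA
Op 4: route key 0: smallest pos >= 0 is 38 -> NA
Op 5: add NB@95 -> ring=[38:NA,95:NB]
Op 6: add NC@78 -> ring=[38:NA,78:NC,95:NB]
Op 7: add ND@59 -> ring=[38:NA,59:ND,78:NC,95:NB]
Op 8: route key 11: smallest pos >= 11 is 38 -> NA
Op 9: route key 47: smallest pos >= 47 is 59 -> ND
Op 10: add NE@43 -> ring=[38:NA,43:NE,59:ND,78:NC,95:NB]
Op 11: route key 60: smallest pos >= 60 is 78 -> NC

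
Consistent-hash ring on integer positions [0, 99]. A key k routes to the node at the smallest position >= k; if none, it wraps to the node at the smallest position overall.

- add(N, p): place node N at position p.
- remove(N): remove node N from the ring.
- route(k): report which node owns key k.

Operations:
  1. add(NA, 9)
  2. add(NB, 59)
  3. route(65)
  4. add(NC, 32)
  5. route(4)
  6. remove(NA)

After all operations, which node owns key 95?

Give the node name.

Answer: NC

Derivation:
Op 1: add NA@9 -> ring=[9:NA]
Op 2: add NB@59 -> ring=[9:NA,59:NB]
Op 3: route key 65: none >= 65, wrap to smallest pos 9 -> NA
Op 4: add NC@32 -> ring=[9:NA,32:NC,59:NB]
Op 5: route key 4: smallest pos >= 4 is 9 -> NA
Op 6: remove NA -> ring=[32:NC,59:NB]
Final route key 95: none >= 95, wrap to smallest pos 32 -> NC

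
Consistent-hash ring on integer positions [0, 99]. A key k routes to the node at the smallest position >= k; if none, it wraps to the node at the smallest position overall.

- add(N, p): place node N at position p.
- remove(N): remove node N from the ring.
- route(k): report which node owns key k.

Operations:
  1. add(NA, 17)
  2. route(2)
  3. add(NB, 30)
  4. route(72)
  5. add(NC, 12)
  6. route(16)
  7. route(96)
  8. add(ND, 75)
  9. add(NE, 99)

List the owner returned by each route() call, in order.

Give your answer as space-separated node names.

Answer: NA NA NA NC

Derivation:
Op 1: add NA@17 -> ring=[17:NA]
Op 2: route key 2: smallest pos >= 2 is 17 -> NA
Op 3: add NB@30 -> ring=[17:NA,30:NB]
Op 4: route key 72: none >= 72, wrap to smallest pos 17 -> NA
Op 5: add NC@12 -> ring=[12:NC,17:NA,30:NB]
Op 6: route key 16: smallest pos >= 16 is 17 -> NA
Op 7: route key 96: none >= 96, wrap to smallest pos 12 -> NC
Op 8: add ND@75 -> ring=[12:NC,17:NA,30:NB,75:ND]
Op 9: add NE@99 -> ring=[12:NC,17:NA,30:NB,75:ND,99:NE]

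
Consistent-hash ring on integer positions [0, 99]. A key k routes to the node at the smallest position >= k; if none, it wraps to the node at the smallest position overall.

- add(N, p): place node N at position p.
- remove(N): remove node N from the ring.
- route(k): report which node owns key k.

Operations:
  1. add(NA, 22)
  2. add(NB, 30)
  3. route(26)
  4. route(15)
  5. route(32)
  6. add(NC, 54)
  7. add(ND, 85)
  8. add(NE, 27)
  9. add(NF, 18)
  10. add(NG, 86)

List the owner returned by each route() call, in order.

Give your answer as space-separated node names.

Answer: NB NA NA

Derivation:
Op 1: add NA@22 -> ring=[22:NA]
Op 2: add NB@30 -> ring=[22:NA,30:NB]
Op 3: route key 26: smallest pos >= 26 is 30 -> NB
Op 4: route key 15: smallest pos >= 15 is 22 -> NA
Op 5: route key 32: none >= 32, wrap to smallest pos 22 -> NA
Op 6: add NC@54 -> ring=[22:NA,30:NB,54:NC]
Op 7: add ND@85 -> ring=[22:NA,30:NB,54:NC,85:ND]
Op 8: add NE@27 -> ring=[22:NA,27:NE,30:NB,54:NC,85:ND]
Op 9: add NF@18 -> ring=[18:NF,22:NA,27:NE,30:NB,54:NC,85:ND]
Op 10: add NG@86 -> ring=[18:NF,22:NA,27:NE,30:NB,54:NC,85:ND,86:NG]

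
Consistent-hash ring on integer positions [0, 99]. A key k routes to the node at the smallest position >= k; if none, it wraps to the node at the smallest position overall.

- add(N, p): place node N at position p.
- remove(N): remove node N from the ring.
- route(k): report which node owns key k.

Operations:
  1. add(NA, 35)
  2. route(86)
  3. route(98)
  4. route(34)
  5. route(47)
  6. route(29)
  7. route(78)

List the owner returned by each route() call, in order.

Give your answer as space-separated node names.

Answer: NA NA NA NA NA NA

Derivation:
Op 1: add NA@35 -> ring=[35:NA]
Op 2: route key 86: none >= 86, wrap to smallest pos 35 -> NA
Op 3: route key 98: none >= 98, wrap to smallest pos 35 -> NA
Op 4: route key 34: smallest pos >= 34 is 35 -> NA
Op 5: route key 47: none >= 47, wrap to smallest pos 35 -> NA
Op 6: route key 29: smallest pos >= 29 is 35 -> NA
Op 7: route key 78: none >= 78, wrap to smallest pos 35 -> NA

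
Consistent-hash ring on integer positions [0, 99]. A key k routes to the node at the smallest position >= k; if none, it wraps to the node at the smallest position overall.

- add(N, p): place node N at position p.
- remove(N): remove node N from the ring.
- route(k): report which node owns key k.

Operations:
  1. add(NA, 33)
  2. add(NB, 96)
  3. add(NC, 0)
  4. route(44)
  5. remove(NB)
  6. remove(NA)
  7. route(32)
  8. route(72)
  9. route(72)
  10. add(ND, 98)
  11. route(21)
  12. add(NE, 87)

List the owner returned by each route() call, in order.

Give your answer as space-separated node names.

Answer: NB NC NC NC ND

Derivation:
Op 1: add NA@33 -> ring=[33:NA]
Op 2: add NB@96 -> ring=[33:NA,96:NB]
Op 3: add NC@0 -> ring=[0:NC,33:NA,96:NB]
Op 4: route key 44: smallest pos >= 44 is 96 -> NB
Op 5: remove NB -> ring=[0:NC,33:NA]
Op 6: remove NA -> ring=[0:NC]
Op 7: route key 32: none >= 32, wrap to smallest pos 0 -> NC
Op 8: route key 72: none >= 72, wrap to smallest pos 0 -> NC
Op 9: route key 72: none >= 72, wrap to smallest pos 0 -> NC
Op 10: add ND@98 -> ring=[0:NC,98:ND]
Op 11: route key 21: smallest pos >= 21 is 98 -> ND
Op 12: add NE@87 -> ring=[0:NC,87:NE,98:ND]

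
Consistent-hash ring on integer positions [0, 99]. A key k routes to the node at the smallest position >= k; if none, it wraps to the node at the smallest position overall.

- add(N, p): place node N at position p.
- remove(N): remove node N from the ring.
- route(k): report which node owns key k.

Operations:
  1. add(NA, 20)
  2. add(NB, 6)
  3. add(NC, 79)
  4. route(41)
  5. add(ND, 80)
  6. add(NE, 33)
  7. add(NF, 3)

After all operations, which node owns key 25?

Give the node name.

Op 1: add NA@20 -> ring=[20:NA]
Op 2: add NB@6 -> ring=[6:NB,20:NA]
Op 3: add NC@79 -> ring=[6:NB,20:NA,79:NC]
Op 4: route key 41: smallest pos >= 41 is 79 -> NC
Op 5: add ND@80 -> ring=[6:NB,20:NA,79:NC,80:ND]
Op 6: add NE@33 -> ring=[6:NB,20:NA,33:NE,79:NC,80:ND]
Op 7: add NF@3 -> ring=[3:NF,6:NB,20:NA,33:NE,79:NC,80:ND]
Final route key 25: smallest pos >= 25 is 33 -> NE

Answer: NE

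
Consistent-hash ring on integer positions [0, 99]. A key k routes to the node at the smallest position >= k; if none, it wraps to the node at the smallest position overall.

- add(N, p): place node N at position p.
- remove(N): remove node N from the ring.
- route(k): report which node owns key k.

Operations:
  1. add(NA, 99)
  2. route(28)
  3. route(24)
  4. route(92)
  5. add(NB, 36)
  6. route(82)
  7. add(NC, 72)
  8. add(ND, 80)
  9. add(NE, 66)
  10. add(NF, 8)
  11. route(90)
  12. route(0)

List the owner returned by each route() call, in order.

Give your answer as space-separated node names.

Answer: NA NA NA NA NA NF

Derivation:
Op 1: add NA@99 -> ring=[99:NA]
Op 2: route key 28: smallest pos >= 28 is 99 -> NA
Op 3: route key 24: smallest pos >= 24 is 99 -> NA
Op 4: route key 92: smallest pos >= 92 is 99 -> NA
Op 5: add NB@36 -> ring=[36:NB,99:NA]
Op 6: route key 82: smallest pos >= 82 is 99 -> NA
Op 7: add NC@72 -> ring=[36:NB,72:NC,99:NA]
Op 8: add ND@80 -> ring=[36:NB,72:NC,80:ND,99:NA]
Op 9: add NE@66 -> ring=[36:NB,66:NE,72:NC,80:ND,99:NA]
Op 10: add NF@8 -> ring=[8:NF,36:NB,66:NE,72:NC,80:ND,99:NA]
Op 11: route key 90: smallest pos >= 90 is 99 -> NA
Op 12: route key 0: smallest pos >= 0 is 8 -> NF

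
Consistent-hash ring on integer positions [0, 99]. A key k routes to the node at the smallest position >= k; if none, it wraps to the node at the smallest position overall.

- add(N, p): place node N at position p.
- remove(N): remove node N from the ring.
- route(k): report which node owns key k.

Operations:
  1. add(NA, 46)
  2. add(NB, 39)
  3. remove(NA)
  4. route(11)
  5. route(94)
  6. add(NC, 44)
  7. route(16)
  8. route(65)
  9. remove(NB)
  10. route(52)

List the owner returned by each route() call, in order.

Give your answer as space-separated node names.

Answer: NB NB NB NB NC

Derivation:
Op 1: add NA@46 -> ring=[46:NA]
Op 2: add NB@39 -> ring=[39:NB,46:NA]
Op 3: remove NA -> ring=[39:NB]
Op 4: route key 11: smallest pos >= 11 is 39 -> NB
Op 5: route key 94: none >= 94, wrap to smallest pos 39 -> NB
Op 6: add NC@44 -> ring=[39:NB,44:NC]
Op 7: route key 16: smallest pos >= 16 is 39 -> NB
Op 8: route key 65: none >= 65, wrap to smallest pos 39 -> NB
Op 9: remove NB -> ring=[44:NC]
Op 10: route key 52: none >= 52, wrap to smallest pos 44 -> NC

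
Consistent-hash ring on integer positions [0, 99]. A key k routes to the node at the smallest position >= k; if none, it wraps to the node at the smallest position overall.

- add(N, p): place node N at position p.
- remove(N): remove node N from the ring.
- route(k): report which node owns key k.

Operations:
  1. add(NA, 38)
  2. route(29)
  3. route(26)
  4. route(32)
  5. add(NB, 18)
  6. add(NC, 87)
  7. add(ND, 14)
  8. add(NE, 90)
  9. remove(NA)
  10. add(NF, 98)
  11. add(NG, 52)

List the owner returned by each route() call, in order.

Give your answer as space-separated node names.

Op 1: add NA@38 -> ring=[38:NA]
Op 2: route key 29: smallest pos >= 29 is 38 -> NA
Op 3: route key 26: smallest pos >= 26 is 38 -> NA
Op 4: route key 32: smallest pos >= 32 is 38 -> NA
Op 5: add NB@18 -> ring=[18:NB,38:NA]
Op 6: add NC@87 -> ring=[18:NB,38:NA,87:NC]
Op 7: add ND@14 -> ring=[14:ND,18:NB,38:NA,87:NC]
Op 8: add NE@90 -> ring=[14:ND,18:NB,38:NA,87:NC,90:NE]
Op 9: remove NA -> ring=[14:ND,18:NB,87:NC,90:NE]
Op 10: add NF@98 -> ring=[14:ND,18:NB,87:NC,90:NE,98:NF]
Op 11: add NG@52 -> ring=[14:ND,18:NB,52:NG,87:NC,90:NE,98:NF]

Answer: NA NA NA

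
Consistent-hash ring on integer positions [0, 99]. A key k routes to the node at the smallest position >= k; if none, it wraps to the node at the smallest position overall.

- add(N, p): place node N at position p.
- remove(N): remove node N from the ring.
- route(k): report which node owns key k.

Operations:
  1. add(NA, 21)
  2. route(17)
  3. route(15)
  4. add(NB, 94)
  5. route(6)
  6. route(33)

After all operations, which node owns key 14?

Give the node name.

Answer: NA

Derivation:
Op 1: add NA@21 -> ring=[21:NA]
Op 2: route key 17: smallest pos >= 17 is 21 -> NA
Op 3: route key 15: smallest pos >= 15 is 21 -> NA
Op 4: add NB@94 -> ring=[21:NA,94:NB]
Op 5: route key 6: smallest pos >= 6 is 21 -> NA
Op 6: route key 33: smallest pos >= 33 is 94 -> NB
Final route key 14: smallest pos >= 14 is 21 -> NA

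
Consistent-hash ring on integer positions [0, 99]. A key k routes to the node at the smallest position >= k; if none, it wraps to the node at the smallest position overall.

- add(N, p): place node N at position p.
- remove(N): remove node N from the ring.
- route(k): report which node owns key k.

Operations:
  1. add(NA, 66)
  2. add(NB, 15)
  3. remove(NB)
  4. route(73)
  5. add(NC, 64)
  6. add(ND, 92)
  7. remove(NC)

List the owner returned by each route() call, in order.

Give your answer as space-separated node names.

Answer: NA

Derivation:
Op 1: add NA@66 -> ring=[66:NA]
Op 2: add NB@15 -> ring=[15:NB,66:NA]
Op 3: remove NB -> ring=[66:NA]
Op 4: route key 73: none >= 73, wrap to smallest pos 66 -> NA
Op 5: add NC@64 -> ring=[64:NC,66:NA]
Op 6: add ND@92 -> ring=[64:NC,66:NA,92:ND]
Op 7: remove NC -> ring=[66:NA,92:ND]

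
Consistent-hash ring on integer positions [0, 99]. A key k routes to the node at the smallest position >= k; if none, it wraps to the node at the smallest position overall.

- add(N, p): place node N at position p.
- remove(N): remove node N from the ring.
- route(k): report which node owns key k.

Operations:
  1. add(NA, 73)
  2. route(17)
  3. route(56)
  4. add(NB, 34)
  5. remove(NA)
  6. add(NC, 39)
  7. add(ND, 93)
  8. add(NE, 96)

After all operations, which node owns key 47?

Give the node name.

Op 1: add NA@73 -> ring=[73:NA]
Op 2: route key 17: smallest pos >= 17 is 73 -> NA
Op 3: route key 56: smallest pos >= 56 is 73 -> NA
Op 4: add NB@34 -> ring=[34:NB,73:NA]
Op 5: remove NA -> ring=[34:NB]
Op 6: add NC@39 -> ring=[34:NB,39:NC]
Op 7: add ND@93 -> ring=[34:NB,39:NC,93:ND]
Op 8: add NE@96 -> ring=[34:NB,39:NC,93:ND,96:NE]
Final route key 47: smallest pos >= 47 is 93 -> ND

Answer: ND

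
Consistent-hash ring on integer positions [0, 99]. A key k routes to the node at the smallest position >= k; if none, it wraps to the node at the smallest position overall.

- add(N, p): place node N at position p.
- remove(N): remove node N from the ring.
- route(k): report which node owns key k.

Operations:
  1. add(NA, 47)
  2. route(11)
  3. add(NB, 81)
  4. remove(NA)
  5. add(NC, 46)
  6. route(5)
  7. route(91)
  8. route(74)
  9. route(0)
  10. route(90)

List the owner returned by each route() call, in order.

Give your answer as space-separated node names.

Answer: NA NC NC NB NC NC

Derivation:
Op 1: add NA@47 -> ring=[47:NA]
Op 2: route key 11: smallest pos >= 11 is 47 -> NA
Op 3: add NB@81 -> ring=[47:NA,81:NB]
Op 4: remove NA -> ring=[81:NB]
Op 5: add NC@46 -> ring=[46:NC,81:NB]
Op 6: route key 5: smallest pos >= 5 is 46 -> NC
Op 7: route key 91: none >= 91, wrap to smallest pos 46 -> NC
Op 8: route key 74: smallest pos >= 74 is 81 -> NB
Op 9: route key 0: smallest pos >= 0 is 46 -> NC
Op 10: route key 90: none >= 90, wrap to smallest pos 46 -> NC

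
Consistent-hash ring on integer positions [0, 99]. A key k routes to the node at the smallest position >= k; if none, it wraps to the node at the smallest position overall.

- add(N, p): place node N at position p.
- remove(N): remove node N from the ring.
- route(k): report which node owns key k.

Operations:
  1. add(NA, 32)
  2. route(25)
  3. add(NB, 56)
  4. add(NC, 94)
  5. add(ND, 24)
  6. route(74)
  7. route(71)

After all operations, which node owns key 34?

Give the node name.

Answer: NB

Derivation:
Op 1: add NA@32 -> ring=[32:NA]
Op 2: route key 25: smallest pos >= 25 is 32 -> NA
Op 3: add NB@56 -> ring=[32:NA,56:NB]
Op 4: add NC@94 -> ring=[32:NA,56:NB,94:NC]
Op 5: add ND@24 -> ring=[24:ND,32:NA,56:NB,94:NC]
Op 6: route key 74: smallest pos >= 74 is 94 -> NC
Op 7: route key 71: smallest pos >= 71 is 94 -> NC
Final route key 34: smallest pos >= 34 is 56 -> NB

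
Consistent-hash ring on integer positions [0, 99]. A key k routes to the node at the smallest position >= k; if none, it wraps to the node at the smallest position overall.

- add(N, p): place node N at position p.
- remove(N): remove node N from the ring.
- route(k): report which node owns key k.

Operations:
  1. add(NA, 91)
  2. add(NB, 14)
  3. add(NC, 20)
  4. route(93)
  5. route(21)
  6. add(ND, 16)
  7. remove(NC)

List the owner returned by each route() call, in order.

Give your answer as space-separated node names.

Op 1: add NA@91 -> ring=[91:NA]
Op 2: add NB@14 -> ring=[14:NB,91:NA]
Op 3: add NC@20 -> ring=[14:NB,20:NC,91:NA]
Op 4: route key 93: none >= 93, wrap to smallest pos 14 -> NB
Op 5: route key 21: smallest pos >= 21 is 91 -> NA
Op 6: add ND@16 -> ring=[14:NB,16:ND,20:NC,91:NA]
Op 7: remove NC -> ring=[14:NB,16:ND,91:NA]

Answer: NB NA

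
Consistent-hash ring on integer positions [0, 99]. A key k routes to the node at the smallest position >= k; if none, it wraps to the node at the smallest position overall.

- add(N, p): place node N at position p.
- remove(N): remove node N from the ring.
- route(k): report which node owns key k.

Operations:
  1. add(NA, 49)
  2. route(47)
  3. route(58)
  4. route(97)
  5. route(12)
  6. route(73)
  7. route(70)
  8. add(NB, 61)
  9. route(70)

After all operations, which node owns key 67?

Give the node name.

Op 1: add NA@49 -> ring=[49:NA]
Op 2: route key 47: smallest pos >= 47 is 49 -> NA
Op 3: route key 58: none >= 58, wrap to smallest pos 49 -> NA
Op 4: route key 97: none >= 97, wrap to smallest pos 49 -> NA
Op 5: route key 12: smallest pos >= 12 is 49 -> NA
Op 6: route key 73: none >= 73, wrap to smallest pos 49 -> NA
Op 7: route key 70: none >= 70, wrap to smallest pos 49 -> NA
Op 8: add NB@61 -> ring=[49:NA,61:NB]
Op 9: route key 70: none >= 70, wrap to smallest pos 49 -> NA
Final route key 67: none >= 67, wrap to smallest pos 49 -> NA

Answer: NA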